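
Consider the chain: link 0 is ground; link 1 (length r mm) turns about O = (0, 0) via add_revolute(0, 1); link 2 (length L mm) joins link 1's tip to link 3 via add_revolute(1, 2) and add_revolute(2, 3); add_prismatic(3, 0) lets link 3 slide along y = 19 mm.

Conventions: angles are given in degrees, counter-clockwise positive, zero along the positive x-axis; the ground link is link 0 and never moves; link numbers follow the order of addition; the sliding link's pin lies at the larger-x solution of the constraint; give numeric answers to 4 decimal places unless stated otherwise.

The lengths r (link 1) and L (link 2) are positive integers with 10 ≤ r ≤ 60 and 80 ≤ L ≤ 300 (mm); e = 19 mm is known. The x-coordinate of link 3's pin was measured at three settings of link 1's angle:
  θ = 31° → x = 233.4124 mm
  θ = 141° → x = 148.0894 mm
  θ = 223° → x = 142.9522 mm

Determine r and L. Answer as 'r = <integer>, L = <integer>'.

constraint per measurement: (x − r cos θ)² + (r sin θ − e)² = L²
subtracting the θ₁ and θ₂ equations cancels the r² and L² terms:
r = (x₁² − x₂²) / (2[(x₁cos θ₁ + e sin θ₁) − (x₂cos θ₂ + e sin θ₂)]) = 52.0000 → r = 52
L² = (x₁ − r cos θ₁)² + (r sin θ₁ − e)² = 35720.9916 → L = 189.0000 → L = 189
check at θ₃=223°: x = 142.9522 (printed 142.9522) ✓

r = 52, L = 189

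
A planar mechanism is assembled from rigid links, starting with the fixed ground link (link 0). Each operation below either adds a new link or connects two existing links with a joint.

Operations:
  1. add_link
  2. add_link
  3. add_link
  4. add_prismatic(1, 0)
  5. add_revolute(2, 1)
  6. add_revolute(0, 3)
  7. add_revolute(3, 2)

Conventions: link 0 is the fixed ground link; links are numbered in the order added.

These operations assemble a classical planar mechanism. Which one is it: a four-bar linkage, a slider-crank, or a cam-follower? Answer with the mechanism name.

links: 4 (incl. ground); joints: 3 revolute, 1 prismatic, 0 higher (cam) pair, forming one closed loop
4 links, 3 revolutes + 1 prismatic in one loop → slider-crank

slider-crank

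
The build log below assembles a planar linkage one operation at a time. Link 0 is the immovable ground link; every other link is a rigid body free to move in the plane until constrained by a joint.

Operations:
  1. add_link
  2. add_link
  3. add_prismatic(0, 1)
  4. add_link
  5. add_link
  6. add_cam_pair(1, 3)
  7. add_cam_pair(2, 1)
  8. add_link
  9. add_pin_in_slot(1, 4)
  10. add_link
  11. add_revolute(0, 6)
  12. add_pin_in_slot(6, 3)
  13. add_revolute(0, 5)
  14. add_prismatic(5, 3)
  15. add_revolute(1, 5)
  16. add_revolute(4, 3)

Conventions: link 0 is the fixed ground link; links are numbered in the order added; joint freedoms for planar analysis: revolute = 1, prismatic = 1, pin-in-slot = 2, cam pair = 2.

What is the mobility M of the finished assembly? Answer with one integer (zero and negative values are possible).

ground; <1,0,0>
#1 <2,0,0>
#2 <3,0,0>
P:0↔1 J1 <3,1,0>
#3 <4,1,0>
#4 <5,1,0>
C:1↔3 J2 <5,1,1>
C:2↔1 J2 <5,1,2>
#5 <6,1,2>
PS:1↔4 J2 <6,1,3>
#6 <7,1,3>
R:0↔6 J1 <7,2,3>
PS:6↔3 J2 <7,2,4>
R:0↔5 J1 <7,3,4>
P:5↔3 J1 <7,4,4>
R:1↔5 J1 <7,5,4>
R:4↔3 J1 <7,6,4>
3×6 − 2×6 − 1×4 = 2

M = 2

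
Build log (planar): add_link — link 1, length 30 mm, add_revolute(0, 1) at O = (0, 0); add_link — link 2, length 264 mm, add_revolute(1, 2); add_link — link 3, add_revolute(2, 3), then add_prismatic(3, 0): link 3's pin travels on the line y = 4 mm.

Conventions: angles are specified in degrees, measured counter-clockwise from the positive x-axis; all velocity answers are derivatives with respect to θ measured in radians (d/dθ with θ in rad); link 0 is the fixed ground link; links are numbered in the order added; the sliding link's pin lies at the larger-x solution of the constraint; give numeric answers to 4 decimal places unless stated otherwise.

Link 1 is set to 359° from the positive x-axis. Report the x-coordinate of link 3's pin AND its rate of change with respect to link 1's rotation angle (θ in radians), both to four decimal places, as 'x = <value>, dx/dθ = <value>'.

geometry: r = 30 mm, L = 264 mm, e = 4 mm
crank pin P = (r cos θ, r sin θ) = (29.995431, -0.523572)
h = r sin θ − e = -0.523572 − 4 = -4.523572
x = r cos θ + √(L² − h²) = 29.995431 + 263.961242 = 293.956673
dx/dθ = −r sin θ − h·r cos θ/√(L² − h²) (θ in radians; h = -4.523572) = 1.037612

x = 293.9567, dx/dθ = 1.0376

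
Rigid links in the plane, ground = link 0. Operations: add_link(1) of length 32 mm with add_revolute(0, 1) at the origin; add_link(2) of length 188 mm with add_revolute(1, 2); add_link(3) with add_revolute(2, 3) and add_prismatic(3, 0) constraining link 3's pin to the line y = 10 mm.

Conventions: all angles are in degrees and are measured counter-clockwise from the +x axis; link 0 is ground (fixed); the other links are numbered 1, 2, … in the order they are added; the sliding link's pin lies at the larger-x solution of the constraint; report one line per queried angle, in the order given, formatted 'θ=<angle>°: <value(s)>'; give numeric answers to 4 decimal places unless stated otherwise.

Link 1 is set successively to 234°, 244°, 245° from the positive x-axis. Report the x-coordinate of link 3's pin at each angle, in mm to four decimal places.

geometry: r = 32 mm, L = 188 mm, e = 10 mm
θ=234°: crank pin P = (r cos θ, r sin θ) = (-18.809128, -25.888544)
θ=234°: h = r sin θ − e = -25.888544 − 10 = -35.888544
θ=234°: x = r cos θ + √(L² − h²) = -18.809128 + 184.542712 = 165.733584
θ=244°: crank pin P = (r cos θ, r sin θ) = (-14.027877, -28.761409)
θ=244°: h = r sin θ − e = -28.761409 − 10 = -38.761409
θ=244°: x = r cos θ + √(L² − h²) = -14.027877 + 183.960738 = 169.932861
θ=245°: crank pin P = (r cos θ, r sin θ) = (-13.523784, -29.001849)
θ=245°: h = r sin θ − e = -29.001849 − 10 = -39.001849
θ=245°: x = r cos θ + √(L² − h²) = -13.523784 + 183.909912 = 170.386128

θ=234°: 165.7336
θ=244°: 169.9329
θ=245°: 170.3861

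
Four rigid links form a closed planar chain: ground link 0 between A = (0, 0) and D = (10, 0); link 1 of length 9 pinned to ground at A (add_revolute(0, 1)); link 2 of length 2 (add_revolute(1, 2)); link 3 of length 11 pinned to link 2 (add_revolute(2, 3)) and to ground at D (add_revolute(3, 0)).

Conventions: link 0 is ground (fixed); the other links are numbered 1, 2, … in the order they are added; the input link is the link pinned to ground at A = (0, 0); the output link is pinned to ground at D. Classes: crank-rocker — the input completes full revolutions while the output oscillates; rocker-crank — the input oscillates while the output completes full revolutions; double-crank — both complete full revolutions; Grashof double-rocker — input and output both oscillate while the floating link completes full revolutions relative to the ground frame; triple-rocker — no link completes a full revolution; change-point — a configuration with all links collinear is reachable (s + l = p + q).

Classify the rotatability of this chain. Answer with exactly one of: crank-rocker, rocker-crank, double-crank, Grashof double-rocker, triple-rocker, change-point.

lengths: ground=10, input=9, coupler=2, output=11
sorted: s=2 (shortest), l=11 (longest), p+q=19
s + l = 13 vs p + q = 19
s + l < p + q (Grashof) with shortest = coupler link → Grashof double-rocker

Grashof double-rocker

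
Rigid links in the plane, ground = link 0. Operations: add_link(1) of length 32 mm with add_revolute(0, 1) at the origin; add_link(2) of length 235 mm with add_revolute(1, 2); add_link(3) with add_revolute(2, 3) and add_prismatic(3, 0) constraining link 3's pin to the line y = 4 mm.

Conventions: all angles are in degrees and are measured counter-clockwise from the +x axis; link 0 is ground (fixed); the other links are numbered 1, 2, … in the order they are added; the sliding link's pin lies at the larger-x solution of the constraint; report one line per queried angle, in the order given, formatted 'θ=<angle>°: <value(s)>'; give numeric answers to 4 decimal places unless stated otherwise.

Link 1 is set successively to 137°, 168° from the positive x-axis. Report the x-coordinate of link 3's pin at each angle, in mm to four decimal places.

geometry: r = 32 mm, L = 235 mm, e = 4 mm
θ=137°: crank pin P = (r cos θ, r sin θ) = (-23.403318, 21.823948)
θ=137°: h = r sin θ − e = 21.823948 − 4 = 17.823948
θ=137°: x = r cos θ + √(L² − h²) = -23.403318 + 234.323082 = 210.919764
θ=168°: crank pin P = (r cos θ, r sin θ) = (-31.300723, 6.653174)
θ=168°: h = r sin θ − e = 6.653174 − 4 = 2.653174
θ=168°: x = r cos θ + √(L² − h²) = -31.300723 + 234.985022 = 203.684299

θ=137°: 210.9198
θ=168°: 203.6843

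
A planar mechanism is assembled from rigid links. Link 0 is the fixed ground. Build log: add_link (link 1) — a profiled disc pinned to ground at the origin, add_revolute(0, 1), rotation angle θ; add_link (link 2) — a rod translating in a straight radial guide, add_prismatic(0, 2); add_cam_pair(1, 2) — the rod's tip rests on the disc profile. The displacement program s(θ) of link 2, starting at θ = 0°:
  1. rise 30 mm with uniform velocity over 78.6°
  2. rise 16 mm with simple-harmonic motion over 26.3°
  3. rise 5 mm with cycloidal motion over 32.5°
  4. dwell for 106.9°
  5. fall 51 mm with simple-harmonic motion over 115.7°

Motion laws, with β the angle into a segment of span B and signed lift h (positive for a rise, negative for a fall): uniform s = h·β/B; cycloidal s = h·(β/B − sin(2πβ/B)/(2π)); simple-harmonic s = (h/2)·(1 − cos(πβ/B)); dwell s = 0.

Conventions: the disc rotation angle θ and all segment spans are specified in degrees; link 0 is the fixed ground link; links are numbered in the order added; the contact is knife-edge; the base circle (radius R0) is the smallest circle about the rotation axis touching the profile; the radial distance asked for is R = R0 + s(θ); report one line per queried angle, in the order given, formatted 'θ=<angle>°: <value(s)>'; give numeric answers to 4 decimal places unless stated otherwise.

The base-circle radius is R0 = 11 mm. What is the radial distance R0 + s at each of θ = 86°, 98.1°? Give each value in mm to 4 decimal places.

seg 1 [0°–78.6°] uniform, h=30: full span → s += 30 → s = 30.0000
seg 2 [78.6°–104.9°] simple-harmonic, h=16: θ=86° here. β=7.4, B=26.3. 16/2·(1 − cos(π·0.2814)) = 2.9272 → s = 32.9272
seg 2 [78.6°–104.9°] simple-harmonic, h=16: θ=98.1° here. β=19.5, B=26.3. 16/2·(1 − cos(π·0.7414)) = 13.5028 → s = 43.5028
θ=86°: R = R0 + s = 11 + 32.9272 = 43.9272
θ=98.1°: R = R0 + s = 11 + 43.5028 = 54.5028

θ=86°: 43.9272
θ=98.1°: 54.5028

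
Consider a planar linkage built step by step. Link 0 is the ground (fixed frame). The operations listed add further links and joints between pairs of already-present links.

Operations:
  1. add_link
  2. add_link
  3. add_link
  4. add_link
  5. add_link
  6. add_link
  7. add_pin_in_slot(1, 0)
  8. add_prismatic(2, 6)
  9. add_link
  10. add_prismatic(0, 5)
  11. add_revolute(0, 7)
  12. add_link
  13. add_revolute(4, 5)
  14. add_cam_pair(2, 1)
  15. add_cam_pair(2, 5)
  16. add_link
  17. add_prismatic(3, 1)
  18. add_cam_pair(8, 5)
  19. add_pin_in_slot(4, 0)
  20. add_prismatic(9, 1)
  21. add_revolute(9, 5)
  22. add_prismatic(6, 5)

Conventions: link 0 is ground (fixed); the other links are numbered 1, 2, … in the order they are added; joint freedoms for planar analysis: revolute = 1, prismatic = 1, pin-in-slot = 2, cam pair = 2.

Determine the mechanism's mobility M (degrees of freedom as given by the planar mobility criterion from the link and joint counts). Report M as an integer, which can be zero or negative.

ground; <1,0,0>
#1 <2,0,0>
#2 <3,0,0>
#3 <4,0,0>
#4 <5,0,0>
#5 <6,0,0>
#6 <7,0,0>
PS:1↔0 J2 <7,0,1>
P:2↔6 J1 <7,1,1>
#7 <8,1,1>
P:0↔5 J1 <8,2,1>
R:0↔7 J1 <8,3,1>
#8 <9,3,1>
R:4↔5 J1 <9,4,1>
C:2↔1 J2 <9,4,2>
C:2↔5 J2 <9,4,3>
#9 <10,4,3>
P:3↔1 J1 <10,5,3>
C:8↔5 J2 <10,5,4>
PS:4↔0 J2 <10,5,5>
P:9↔1 J1 <10,6,5>
R:9↔5 J1 <10,7,5>
P:6↔5 J1 <10,8,5>
3×9 − 2×8 − 1×5 = 6

M = 6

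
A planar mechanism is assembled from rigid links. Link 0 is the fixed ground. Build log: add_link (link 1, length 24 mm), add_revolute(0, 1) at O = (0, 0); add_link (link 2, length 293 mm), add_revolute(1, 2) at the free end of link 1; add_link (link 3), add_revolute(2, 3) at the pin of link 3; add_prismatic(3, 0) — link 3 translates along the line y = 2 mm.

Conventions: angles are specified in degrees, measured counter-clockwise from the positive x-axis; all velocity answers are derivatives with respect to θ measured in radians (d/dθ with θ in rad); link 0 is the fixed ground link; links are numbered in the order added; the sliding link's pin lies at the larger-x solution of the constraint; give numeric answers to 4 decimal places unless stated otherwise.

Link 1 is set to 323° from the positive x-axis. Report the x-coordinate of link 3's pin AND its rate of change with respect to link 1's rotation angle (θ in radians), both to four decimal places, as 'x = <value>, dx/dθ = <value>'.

geometry: r = 24 mm, L = 293 mm, e = 2 mm
crank pin P = (r cos θ, r sin θ) = (19.167252, -14.443561)
h = r sin θ − e = -14.443561 − 2 = -16.443561
x = r cos θ + √(L² − h²) = 19.167252 + 292.538219 = 311.705471
dx/dθ = −r sin θ − h·r cos θ/√(L² − h²) (θ in radians; h = -16.443561) = 15.520951

x = 311.7055, dx/dθ = 15.5210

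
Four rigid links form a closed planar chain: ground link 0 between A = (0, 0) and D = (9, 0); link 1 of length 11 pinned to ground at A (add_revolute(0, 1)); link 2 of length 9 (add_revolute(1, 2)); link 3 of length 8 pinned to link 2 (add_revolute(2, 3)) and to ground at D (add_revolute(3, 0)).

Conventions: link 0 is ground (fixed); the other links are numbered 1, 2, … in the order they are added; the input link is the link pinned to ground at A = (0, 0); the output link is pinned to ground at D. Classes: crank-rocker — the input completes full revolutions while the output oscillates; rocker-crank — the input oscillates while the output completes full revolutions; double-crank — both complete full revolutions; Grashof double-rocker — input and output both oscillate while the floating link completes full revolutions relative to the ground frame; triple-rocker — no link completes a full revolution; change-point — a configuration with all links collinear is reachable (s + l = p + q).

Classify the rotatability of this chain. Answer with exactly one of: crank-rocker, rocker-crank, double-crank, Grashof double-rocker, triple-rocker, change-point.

lengths: ground=9, input=11, coupler=9, output=8
sorted: s=8 (shortest), l=11 (longest), p+q=18
s + l = 19 vs p + q = 18
s + l > p + q → non-Grashof → no link fully rotates → triple-rocker

triple-rocker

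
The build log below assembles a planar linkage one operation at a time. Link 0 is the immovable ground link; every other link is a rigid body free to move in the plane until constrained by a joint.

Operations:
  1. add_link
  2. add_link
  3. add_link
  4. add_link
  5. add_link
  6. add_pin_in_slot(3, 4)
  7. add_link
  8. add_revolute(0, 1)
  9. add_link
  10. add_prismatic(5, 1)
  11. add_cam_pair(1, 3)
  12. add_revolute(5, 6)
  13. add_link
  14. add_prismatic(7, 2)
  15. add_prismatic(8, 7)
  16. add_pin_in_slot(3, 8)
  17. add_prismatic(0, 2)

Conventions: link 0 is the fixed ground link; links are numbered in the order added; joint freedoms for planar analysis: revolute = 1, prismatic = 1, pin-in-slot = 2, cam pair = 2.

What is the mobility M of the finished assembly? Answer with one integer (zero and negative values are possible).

link 0 = ground. State L|J1|J2 = 1|0|0
+link1  2|0|0
+link2  3|0|0
+link3  4|0|0
+link4  5|0|0
+link5  6|0|0
PS(3,4) f=2→J2  6|0|1
+link6  7|0|1
R(0,1) f=1→J1  7|1|1
+link7  8|1|1
P(5,1) f=1→J1  8|2|1
C(1,3) f=2→J2  8|2|2
R(5,6) f=1→J1  8|3|2
+link8  9|3|2
P(7,2) f=1→J1  9|4|2
P(8,7) f=1→J1  9|5|2
PS(3,8) f=2→J2  9|5|3
P(0,2) f=1→J1  9|6|3
M = 3(9−1)−2·6−3 = 24−12−3 = 9

M = 9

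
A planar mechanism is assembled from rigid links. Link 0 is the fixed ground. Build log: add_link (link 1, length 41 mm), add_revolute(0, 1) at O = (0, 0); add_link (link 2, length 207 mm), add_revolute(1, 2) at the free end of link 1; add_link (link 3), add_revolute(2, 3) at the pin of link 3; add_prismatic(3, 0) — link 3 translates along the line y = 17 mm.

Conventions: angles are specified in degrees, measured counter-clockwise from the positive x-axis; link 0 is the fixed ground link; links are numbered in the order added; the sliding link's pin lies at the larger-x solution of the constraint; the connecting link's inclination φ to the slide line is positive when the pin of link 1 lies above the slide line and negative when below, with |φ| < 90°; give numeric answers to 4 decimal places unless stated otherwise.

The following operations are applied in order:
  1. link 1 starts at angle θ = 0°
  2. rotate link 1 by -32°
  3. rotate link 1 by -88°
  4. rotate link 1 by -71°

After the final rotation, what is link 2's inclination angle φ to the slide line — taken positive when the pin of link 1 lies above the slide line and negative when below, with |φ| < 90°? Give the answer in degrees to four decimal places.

geometry: r = 41 mm, L = 207 mm, e = 17 mm; θ starts at 0°
rotate link 1 by -32°: θ ← 0° -32° = -32°
rotate link 1 by -88°: θ ← -32° -88° = -120°
rotate link 1 by -71°: θ ← -120° -71° = -191°
h = r sin θ − e = 7.823169 − 17 = -9.176831
sin φ = h / L = -9.176831 / 207 = -0.04433252
φ = arcsin(-0.04433252) = -2.540899°

-2.5409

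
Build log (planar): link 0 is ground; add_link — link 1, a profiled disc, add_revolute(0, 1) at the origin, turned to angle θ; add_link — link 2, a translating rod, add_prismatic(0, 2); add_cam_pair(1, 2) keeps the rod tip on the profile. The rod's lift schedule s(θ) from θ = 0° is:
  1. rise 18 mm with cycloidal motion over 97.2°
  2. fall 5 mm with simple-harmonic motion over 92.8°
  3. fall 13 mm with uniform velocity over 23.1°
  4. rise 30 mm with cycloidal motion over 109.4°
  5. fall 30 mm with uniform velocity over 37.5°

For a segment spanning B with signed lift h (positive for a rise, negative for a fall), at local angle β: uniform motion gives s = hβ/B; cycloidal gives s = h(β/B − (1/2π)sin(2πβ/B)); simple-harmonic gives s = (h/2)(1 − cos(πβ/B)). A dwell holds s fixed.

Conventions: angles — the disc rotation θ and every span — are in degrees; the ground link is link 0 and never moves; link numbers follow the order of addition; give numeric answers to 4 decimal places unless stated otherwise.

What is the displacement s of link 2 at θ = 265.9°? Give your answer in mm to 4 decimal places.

seg 1 [0°–97.2°] cycloidal, h=18: full span → s += 18 → s = 18.0000
seg 2 [97.2°–190°] simple-harmonic, h=-5: full span → s += -5 → s = 13.0000
seg 3 [190°–213.1°] uniform, h=-13: full span → s += -13 → s = 0.0000
seg 4 [213.1°–322.5°] cycloidal, h=30: θ=265.9° here. β=52.8, B=109.4. 30·(0.4826 − sin(2π·0.4826)/(2π)) = 13.9590 → s = 13.9590

13.9590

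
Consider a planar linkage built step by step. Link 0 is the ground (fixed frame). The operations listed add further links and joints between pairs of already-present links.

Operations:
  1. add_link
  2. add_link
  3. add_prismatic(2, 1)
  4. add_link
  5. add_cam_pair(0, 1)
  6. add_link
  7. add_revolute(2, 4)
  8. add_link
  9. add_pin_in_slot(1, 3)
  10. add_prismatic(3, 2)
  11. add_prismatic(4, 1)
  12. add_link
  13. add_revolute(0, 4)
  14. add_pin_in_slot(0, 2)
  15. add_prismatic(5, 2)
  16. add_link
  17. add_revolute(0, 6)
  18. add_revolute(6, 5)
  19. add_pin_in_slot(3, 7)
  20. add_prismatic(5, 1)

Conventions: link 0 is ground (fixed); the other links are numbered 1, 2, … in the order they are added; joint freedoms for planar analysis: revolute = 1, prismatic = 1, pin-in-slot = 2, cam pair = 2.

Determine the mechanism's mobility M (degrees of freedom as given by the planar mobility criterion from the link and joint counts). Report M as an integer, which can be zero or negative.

(L,J1,J2)=(1,0,0); link0 fixed
link1: (2,0,0)
link2: (3,0,0)
P 2-1 [J1]: (3,1,0)
link3: (4,1,0)
C 0-1 [J2]: (4,1,1)
link4: (5,1,1)
R 2-4 [J1]: (5,2,1)
link5: (6,2,1)
PS 1-3 [J2]: (6,2,2)
P 3-2 [J1]: (6,3,2)
P 4-1 [J1]: (6,4,2)
link6: (7,4,2)
R 0-4 [J1]: (7,5,2)
PS 0-2 [J2]: (7,5,3)
P 5-2 [J1]: (7,6,3)
link7: (8,6,3)
R 0-6 [J1]: (8,7,3)
R 6-5 [J1]: (8,8,3)
PS 3-7 [J2]: (8,8,4)
P 5-1 [J1]: (8,9,4)
Grübler: 3·7 − 2·9 − 4 = -1

M = -1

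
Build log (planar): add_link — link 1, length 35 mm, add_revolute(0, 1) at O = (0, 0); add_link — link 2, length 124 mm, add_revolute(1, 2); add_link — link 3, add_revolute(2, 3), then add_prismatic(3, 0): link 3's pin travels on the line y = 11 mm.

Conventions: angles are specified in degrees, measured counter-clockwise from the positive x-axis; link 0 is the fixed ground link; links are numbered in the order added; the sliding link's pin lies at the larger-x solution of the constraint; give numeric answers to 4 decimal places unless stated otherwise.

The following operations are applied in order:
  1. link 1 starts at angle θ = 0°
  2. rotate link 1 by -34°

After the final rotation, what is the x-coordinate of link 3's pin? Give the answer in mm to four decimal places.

geometry: r = 35 mm, L = 124 mm, e = 11 mm; θ starts at 0°
rotate link 1 by -34°: θ ← 0° -34° = -34°
crank pin P = (r cos θ, r sin θ) = (29.016315, -19.571752)
h = r sin θ − e = -19.571752 − 11 = -30.571752
x = r cos θ + √(L² − h²) = 29.016315 + 120.172243 = 149.188558

149.1886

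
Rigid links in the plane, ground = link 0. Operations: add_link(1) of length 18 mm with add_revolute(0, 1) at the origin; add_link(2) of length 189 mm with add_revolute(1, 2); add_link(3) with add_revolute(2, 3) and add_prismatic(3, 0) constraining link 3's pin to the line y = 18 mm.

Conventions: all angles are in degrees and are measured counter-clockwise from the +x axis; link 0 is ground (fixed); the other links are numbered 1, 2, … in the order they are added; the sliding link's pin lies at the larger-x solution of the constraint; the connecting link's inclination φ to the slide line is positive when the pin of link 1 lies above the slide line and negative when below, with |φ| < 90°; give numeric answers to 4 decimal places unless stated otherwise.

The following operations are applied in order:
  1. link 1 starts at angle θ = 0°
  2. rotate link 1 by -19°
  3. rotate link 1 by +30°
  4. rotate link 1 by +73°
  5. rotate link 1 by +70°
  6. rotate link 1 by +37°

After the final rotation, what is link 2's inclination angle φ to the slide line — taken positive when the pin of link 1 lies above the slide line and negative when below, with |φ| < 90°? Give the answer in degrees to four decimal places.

geometry: r = 18 mm, L = 189 mm, e = 18 mm; θ starts at 0°
rotate link 1 by -19°: θ ← 0° -19° = -19°
rotate link 1 by +30°: θ ← -19° +30° = 11°
rotate link 1 by +73°: θ ← 11° +73° = 84°
rotate link 1 by +70°: θ ← 84° +70° = 154°
rotate link 1 by +37°: θ ← 154° +37° = 191°
h = r sin θ − e = -3.434562 − 18 = -21.434562
sin φ = h / L = -21.434562 / 189 = -0.11341038
φ = arcsin(-0.11341038) = -6.511947°

-6.5119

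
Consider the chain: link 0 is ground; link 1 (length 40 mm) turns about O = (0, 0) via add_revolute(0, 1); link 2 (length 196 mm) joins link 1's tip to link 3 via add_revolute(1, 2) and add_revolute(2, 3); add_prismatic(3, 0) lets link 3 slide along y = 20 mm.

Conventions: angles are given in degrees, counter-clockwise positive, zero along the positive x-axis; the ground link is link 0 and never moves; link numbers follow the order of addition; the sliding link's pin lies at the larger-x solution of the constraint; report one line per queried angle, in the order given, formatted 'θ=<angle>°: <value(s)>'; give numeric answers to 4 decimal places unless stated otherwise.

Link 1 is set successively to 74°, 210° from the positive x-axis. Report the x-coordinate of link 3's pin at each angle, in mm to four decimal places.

geometry: r = 40 mm, L = 196 mm, e = 20 mm
θ=74°: crank pin P = (r cos θ, r sin θ) = (11.025494, 38.450468)
θ=74°: h = r sin θ − e = 38.450468 − 20 = 18.450468
θ=74°: x = r cos θ + √(L² − h²) = 11.025494 + 195.129650 = 206.155144
θ=210°: crank pin P = (r cos θ, r sin θ) = (-34.641016, -20.000000)
θ=210°: h = r sin θ − e = -20.000000 − 20 = -40.000000
θ=210°: x = r cos θ + √(L² − h²) = -34.641016 + 191.874959 = 157.233943

θ=74°: 206.1551
θ=210°: 157.2339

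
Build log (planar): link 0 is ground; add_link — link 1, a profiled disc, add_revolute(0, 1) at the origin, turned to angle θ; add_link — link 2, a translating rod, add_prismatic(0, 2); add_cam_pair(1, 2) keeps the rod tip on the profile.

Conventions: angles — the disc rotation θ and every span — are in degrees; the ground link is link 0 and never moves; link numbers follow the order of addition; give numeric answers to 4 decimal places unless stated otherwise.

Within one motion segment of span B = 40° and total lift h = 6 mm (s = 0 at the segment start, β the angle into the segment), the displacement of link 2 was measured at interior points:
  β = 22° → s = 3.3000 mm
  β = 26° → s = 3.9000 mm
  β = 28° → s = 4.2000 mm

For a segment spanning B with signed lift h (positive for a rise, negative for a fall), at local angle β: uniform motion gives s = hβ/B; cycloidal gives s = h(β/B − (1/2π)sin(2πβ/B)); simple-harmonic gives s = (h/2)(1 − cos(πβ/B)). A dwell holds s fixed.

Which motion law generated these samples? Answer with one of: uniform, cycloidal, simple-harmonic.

candidates at β/B = r: uniform s = h·r (linear in β); cycloidal s = h·(r − sin(2πr)/(2π)); simple-harmonic s = (h/2)(1 − cos(πr))
β=22°: printed 3.3000 | uniform 3.3000, cycloidal 3.5951, simple-harmonic 3.4693
β=26°: printed 3.9000 | uniform 3.9000, cycloidal 4.6726, simple-harmonic 4.3620
β=28°: printed 4.2000 | uniform 4.2000, cycloidal 5.1082, simple-harmonic 4.7634
only one law matches every sample → uniform

uniform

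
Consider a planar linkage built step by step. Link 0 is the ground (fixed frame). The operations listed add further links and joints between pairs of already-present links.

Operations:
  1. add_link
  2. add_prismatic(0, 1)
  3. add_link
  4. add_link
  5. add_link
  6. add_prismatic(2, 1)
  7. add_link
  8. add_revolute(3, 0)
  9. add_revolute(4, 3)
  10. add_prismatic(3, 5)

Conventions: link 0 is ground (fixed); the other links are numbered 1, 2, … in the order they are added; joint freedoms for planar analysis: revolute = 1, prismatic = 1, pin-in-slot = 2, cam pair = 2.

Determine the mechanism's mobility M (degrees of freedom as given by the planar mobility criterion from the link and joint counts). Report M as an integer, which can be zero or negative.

L=1 J1=0 J2=0
add link → L=2 J1=0 J2=0
P@0,1 dof=1 J1 → L=2 J1=1 J2=0
add link → L=3 J1=1 J2=0
add link → L=4 J1=1 J2=0
add link → L=5 J1=1 J2=0
P@2,1 dof=1 J1 → L=5 J1=2 J2=0
add link → L=6 J1=2 J2=0
R@3,0 dof=1 J1 → L=6 J1=3 J2=0
R@4,3 dof=1 J1 → L=6 J1=4 J2=0
P@3,5 dof=1 J1 → L=6 J1=5 J2=0
M=3(L−1)−2J1−J2=3·5−2·5−0=5

M = 5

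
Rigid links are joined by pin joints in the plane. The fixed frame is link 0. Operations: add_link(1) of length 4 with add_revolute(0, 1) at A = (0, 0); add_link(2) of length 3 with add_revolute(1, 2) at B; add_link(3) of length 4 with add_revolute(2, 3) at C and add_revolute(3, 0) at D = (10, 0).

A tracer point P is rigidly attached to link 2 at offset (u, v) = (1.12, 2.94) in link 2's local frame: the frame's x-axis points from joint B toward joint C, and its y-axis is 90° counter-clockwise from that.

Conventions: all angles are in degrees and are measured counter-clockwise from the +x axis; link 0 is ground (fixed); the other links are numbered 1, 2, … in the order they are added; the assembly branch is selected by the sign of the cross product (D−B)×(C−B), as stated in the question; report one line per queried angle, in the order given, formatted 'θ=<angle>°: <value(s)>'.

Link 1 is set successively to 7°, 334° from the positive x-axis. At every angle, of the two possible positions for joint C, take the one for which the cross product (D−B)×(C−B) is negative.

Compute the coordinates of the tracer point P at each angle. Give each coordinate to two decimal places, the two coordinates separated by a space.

A=(0,0), D=(10.00,0)
θ=7°: B = A + 4.00·(cos7°, sin7°) = (3.9702, 0.4875)
θ=7°: |BD| = 6.0495
θ=7°: circle(B,3.00) ∩ circle(D,4.00): a=2.4462, h=1.7367
θ=7°:   candidates: C₊=(6.5484,2.0214) cross=10.506; C₋=(6.2685,-1.4407) cross=-10.506
θ=7°:   branch - wants cross < 0 → take C=(6.2685,-1.4407) (cross=-10.506)
θ=7°: ex = (C−B)/|BC| = (0.7661,-0.6427); ey = (0.6427,0.7661)
θ=7°: P = B + 1.12·ex + 2.94·ey = (6.7178,2.0199)
θ=334°: B = A + 4.00·(cos334°, sin334°) = (3.5952, -1.7535)
θ=334°: |BD| = 6.6405
θ=334°: circle(B,3.00) ∩ circle(D,4.00): a=2.7932, h=1.0946
θ=334°:   candidates: C₊=(6.0002,0.0398) cross=7.269; C₋=(6.5783,-2.0716) cross=-7.269
θ=334°:   branch - wants cross < 0 → take C=(6.5783,-2.0716) (cross=-7.269)
θ=334°: ex = (C−B)/|BC| = (0.9944,-0.1061); ey = (0.1061,0.9944)
θ=334°: P = B + 1.12·ex + 2.94·ey = (5.0207,1.0512)

θ=7°: 6.72 2.02
θ=334°: 5.02 1.05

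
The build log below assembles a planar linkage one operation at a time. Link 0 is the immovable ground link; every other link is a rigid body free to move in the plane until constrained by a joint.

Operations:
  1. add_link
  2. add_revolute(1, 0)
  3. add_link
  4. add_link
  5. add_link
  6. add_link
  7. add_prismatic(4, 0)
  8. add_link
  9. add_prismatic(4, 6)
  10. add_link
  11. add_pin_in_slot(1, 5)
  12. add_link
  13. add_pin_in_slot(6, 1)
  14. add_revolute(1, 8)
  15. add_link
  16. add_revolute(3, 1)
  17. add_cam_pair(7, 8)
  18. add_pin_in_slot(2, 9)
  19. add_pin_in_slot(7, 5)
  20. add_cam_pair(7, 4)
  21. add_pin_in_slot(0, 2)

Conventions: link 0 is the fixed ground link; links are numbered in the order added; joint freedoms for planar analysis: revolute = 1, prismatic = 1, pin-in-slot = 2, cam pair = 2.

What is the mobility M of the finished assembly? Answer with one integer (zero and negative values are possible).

link 0 = ground. State L|J1|J2 = 1|0|0
+link1  2|0|0
R(1,0) f=1→J1  2|1|0
+link2  3|1|0
+link3  4|1|0
+link4  5|1|0
+link5  6|1|0
P(4,0) f=1→J1  6|2|0
+link6  7|2|0
P(4,6) f=1→J1  7|3|0
+link7  8|3|0
PS(1,5) f=2→J2  8|3|1
+link8  9|3|1
PS(6,1) f=2→J2  9|3|2
R(1,8) f=1→J1  9|4|2
+link9  10|4|2
R(3,1) f=1→J1  10|5|2
C(7,8) f=2→J2  10|5|3
PS(2,9) f=2→J2  10|5|4
PS(7,5) f=2→J2  10|5|5
C(7,4) f=2→J2  10|5|6
PS(0,2) f=2→J2  10|5|7
M = 3(10−1)−2·5−7 = 27−10−7 = 10

M = 10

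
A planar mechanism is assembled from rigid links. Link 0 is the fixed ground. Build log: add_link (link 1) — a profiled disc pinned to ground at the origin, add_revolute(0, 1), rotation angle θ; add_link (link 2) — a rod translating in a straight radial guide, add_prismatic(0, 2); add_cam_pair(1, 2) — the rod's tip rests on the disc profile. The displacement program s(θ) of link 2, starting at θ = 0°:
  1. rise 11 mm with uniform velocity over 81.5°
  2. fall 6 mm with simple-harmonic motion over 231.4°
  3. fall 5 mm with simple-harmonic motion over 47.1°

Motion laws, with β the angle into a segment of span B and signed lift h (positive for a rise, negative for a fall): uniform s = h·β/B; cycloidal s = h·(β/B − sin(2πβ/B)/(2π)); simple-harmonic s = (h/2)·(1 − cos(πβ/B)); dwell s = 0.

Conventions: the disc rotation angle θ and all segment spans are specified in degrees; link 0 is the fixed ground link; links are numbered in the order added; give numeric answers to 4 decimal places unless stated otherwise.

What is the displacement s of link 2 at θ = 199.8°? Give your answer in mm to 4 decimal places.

seg 1 [0°–81.5°] uniform, h=11: full span → s += 11 → s = 11.0000
seg 2 [81.5°–312.9°] simple-harmonic, h=-6: θ=199.8° here. β=118.3, B=231.4. -6/2·(1 − cos(π·0.5112)) = -3.1059 → s = 7.8941

7.8941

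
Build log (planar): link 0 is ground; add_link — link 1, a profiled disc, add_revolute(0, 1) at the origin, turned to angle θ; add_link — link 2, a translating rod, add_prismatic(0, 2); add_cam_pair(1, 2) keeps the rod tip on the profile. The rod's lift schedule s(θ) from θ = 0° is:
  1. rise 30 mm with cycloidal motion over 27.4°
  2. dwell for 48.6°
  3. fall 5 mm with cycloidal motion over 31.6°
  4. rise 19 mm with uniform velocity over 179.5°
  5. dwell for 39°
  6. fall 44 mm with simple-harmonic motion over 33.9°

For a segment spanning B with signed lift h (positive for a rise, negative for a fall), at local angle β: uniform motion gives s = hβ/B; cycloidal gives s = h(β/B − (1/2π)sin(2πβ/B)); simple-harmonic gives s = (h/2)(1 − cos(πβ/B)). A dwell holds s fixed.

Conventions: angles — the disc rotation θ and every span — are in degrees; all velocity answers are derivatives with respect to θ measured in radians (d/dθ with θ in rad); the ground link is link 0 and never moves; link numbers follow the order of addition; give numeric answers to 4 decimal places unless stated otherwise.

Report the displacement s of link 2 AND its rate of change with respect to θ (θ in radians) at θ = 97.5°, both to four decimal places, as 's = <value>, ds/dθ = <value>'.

seg 1 [0°–27.4°] cycloidal, h=30: full span → s += 30 → s = 30.0000
seg 2 [27.4°–76°] dwell: s stays 30.0000
seg 3 [76°–107.6°] cycloidal, h=-5: θ=97.5° here. β=21.5, B=31.6. -5·(0.6804 − sin(2π·0.6804)/(2π)) = -4.1227 → s = 25.8773
velocity in seg [76°–107.6°] (cycloidal), θ in radians: β = 21.5° = 0.3752 rad, B = 31.6° = 0.5515 rad; ds/dθ = (h/B)(1 − cos(2πβ/B)) = ((-5)/0.5515)(1 − cos(2π·0.6804)) = -12.906229 mm/rad

s = 25.8773, ds/dθ = -12.9062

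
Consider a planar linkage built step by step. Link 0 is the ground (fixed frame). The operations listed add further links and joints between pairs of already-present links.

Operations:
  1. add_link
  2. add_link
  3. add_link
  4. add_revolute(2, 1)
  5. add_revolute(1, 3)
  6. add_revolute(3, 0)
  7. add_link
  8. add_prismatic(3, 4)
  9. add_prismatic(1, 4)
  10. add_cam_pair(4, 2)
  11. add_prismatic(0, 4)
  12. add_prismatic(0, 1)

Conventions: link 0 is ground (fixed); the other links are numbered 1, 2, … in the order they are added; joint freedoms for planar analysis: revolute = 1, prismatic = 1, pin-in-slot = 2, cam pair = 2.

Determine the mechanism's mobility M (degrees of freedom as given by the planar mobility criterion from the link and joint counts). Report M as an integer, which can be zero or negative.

(L,J1,J2)=(1,0,0); link0 fixed
link1: (2,0,0)
link2: (3,0,0)
link3: (4,0,0)
R 2-1 [J1]: (4,1,0)
R 1-3 [J1]: (4,2,0)
R 3-0 [J1]: (4,3,0)
link4: (5,3,0)
P 3-4 [J1]: (5,4,0)
P 1-4 [J1]: (5,5,0)
C 4-2 [J2]: (5,5,1)
P 0-4 [J1]: (5,6,1)
P 0-1 [J1]: (5,7,1)
Grübler: 3·4 − 2·7 − 1 = -3

M = -3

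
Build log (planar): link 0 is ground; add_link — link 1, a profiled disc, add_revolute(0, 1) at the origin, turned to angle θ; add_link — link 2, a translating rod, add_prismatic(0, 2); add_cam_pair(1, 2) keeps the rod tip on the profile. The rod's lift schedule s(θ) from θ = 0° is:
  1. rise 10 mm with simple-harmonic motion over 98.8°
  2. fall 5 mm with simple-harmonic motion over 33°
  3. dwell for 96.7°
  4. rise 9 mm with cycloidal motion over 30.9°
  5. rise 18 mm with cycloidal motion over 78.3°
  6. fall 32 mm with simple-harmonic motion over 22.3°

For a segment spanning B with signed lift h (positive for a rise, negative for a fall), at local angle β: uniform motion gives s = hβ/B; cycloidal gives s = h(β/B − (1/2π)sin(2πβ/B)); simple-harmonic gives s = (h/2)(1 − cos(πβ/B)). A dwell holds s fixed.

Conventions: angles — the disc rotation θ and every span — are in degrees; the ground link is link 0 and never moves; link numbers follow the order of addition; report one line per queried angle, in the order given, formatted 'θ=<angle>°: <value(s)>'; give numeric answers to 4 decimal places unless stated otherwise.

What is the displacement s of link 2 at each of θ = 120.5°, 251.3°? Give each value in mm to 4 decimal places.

seg 1 [0°–98.8°] simple-harmonic, h=10: full span → s += 10 → s = 10.0000
seg 2 [98.8°–131.8°] simple-harmonic, h=-5: θ=120.5° here. β=21.7, B=33. -5/2·(1 − cos(π·0.6576)) = -3.6877 → s = 6.3123
seg 2 [98.8°–131.8°] simple-harmonic, h=-5: full span → s += -5 → s = 5.0000
seg 3 [131.8°–228.5°] dwell: s stays 5.0000
seg 4 [228.5°–259.4°] cycloidal, h=9: θ=251.3° here. β=22.8, B=30.9. 9·(0.7379 − sin(2π·0.7379)/(2π)) = 8.0690 → s = 13.0690

θ=120.5°: 6.3123
θ=251.3°: 13.0690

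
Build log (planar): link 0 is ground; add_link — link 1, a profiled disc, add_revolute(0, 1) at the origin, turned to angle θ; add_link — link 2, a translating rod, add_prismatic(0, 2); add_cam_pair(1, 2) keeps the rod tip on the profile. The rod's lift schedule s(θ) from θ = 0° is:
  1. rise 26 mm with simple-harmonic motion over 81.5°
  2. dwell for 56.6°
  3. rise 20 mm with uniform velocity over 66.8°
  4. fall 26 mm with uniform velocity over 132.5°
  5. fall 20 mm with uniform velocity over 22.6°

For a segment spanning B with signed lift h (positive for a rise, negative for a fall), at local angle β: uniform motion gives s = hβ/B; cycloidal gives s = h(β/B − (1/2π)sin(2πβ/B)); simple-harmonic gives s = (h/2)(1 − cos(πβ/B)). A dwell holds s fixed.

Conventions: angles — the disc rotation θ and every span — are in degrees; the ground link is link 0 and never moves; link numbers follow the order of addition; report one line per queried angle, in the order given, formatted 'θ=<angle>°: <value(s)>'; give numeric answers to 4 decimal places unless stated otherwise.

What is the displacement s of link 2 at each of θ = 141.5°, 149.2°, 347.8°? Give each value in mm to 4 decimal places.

seg 1 [0°–81.5°] simple-harmonic, h=26: full span → s += 26 → s = 26.0000
seg 2 [81.5°–138.1°] dwell: s stays 26.0000
seg 3 [138.1°–204.9°] uniform, h=20: θ=141.5° here. β=3.4, B=66.8. 20·3.4/66.8 = 1.0180 → s = 27.0180
seg 3 [138.1°–204.9°] uniform, h=20: θ=149.2° here. β=11.1, B=66.8. 20·11.1/66.8 = 3.3234 → s = 29.3234
seg 3 [138.1°–204.9°] uniform, h=20: full span → s += 20 → s = 46.0000
seg 4 [204.9°–337.4°] uniform, h=-26: full span → s += -26 → s = 20.0000
seg 5 [337.4°–360°] uniform, h=-20: θ=347.8° here. β=10.4, B=22.6. -20·10.4/22.6 = -9.2035 → s = 10.7965

θ=141.5°: 27.0180
θ=149.2°: 29.3234
θ=347.8°: 10.7965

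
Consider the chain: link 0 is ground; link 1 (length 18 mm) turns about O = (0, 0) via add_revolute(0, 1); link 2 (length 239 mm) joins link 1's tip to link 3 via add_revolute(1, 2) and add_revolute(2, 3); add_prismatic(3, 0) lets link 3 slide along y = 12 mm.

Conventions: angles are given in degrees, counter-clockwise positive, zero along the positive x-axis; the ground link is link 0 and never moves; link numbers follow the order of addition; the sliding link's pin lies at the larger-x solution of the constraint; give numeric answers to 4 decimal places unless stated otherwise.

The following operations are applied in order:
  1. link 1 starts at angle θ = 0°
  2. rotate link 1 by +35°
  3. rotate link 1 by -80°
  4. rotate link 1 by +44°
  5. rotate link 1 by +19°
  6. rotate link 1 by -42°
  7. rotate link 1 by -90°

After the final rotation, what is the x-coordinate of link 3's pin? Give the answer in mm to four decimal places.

geometry: r = 18 mm, L = 239 mm, e = 12 mm; θ starts at 0°
rotate link 1 by +35°: θ ← 0° +35° = 35°
rotate link 1 by -80°: θ ← 35° -80° = -45°
rotate link 1 by +44°: θ ← -45° +44° = -1°
rotate link 1 by +19°: θ ← -1° +19° = 18°
rotate link 1 by -42°: θ ← 18° -42° = -24°
rotate link 1 by -90°: θ ← -24° -90° = -114°
crank pin P = (r cos θ, r sin θ) = (-7.321260, -16.443818)
h = r sin θ − e = -16.443818 − 12 = -28.443818
x = r cos θ + √(L² − h²) = -7.321260 + 237.301389 = 229.980129

229.9801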